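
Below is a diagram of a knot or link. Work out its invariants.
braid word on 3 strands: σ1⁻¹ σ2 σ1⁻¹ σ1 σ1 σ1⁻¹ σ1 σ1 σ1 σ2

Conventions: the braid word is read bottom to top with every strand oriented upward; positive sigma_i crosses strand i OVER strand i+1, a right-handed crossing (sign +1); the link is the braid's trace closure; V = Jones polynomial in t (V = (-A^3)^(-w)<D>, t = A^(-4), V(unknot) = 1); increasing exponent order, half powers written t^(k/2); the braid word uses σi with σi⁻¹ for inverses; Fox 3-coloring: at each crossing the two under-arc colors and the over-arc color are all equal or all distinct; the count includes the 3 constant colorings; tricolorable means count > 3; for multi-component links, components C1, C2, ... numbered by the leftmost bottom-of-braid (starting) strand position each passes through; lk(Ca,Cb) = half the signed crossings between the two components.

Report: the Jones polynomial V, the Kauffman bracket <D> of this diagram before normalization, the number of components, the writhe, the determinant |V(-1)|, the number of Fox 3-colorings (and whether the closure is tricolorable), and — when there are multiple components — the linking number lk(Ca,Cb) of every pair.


V(t) = t - t^2 + 2t^3 - t^4 + t^5 - t^6
bracket: -A^-12 + A^-8 - A^-4 + 2 - A^4 + A^8, w = +4
1 component, writhe +4, over 10 crossings
det 7, colorings 3 of 3^10 — not tricolorable
observation: w = +4 shifts under R1 moves; the (-A^3)^(-4) factor cancels that in V


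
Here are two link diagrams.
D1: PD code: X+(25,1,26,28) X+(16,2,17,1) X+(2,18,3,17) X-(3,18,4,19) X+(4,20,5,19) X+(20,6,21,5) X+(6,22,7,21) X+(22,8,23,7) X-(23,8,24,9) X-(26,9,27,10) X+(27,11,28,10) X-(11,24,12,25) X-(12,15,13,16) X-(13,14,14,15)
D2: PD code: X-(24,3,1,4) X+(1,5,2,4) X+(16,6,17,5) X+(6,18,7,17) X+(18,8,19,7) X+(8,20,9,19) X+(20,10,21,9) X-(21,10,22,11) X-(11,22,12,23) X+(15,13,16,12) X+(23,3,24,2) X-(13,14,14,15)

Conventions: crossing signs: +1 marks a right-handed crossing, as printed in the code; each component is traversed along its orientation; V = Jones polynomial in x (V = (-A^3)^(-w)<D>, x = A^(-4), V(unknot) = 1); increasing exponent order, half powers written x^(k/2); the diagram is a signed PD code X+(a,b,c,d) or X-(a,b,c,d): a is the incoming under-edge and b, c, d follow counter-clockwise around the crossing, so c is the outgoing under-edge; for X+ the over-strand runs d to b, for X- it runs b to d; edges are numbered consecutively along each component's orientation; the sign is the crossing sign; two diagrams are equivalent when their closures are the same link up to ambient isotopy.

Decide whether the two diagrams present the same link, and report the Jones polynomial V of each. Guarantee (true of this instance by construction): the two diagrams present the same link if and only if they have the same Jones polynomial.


equivalent: yes
V(D1) = x + x^3 - x^4  (w +2, c 14, <D> = -A^-10 + A^-6 + A^2)
D2 (bracket -A^-4 + 1 + A^8; 12 crossings at w = +4): V = x + x^3 - x^4
why: all 2 diagrams share one V(x), hence one class


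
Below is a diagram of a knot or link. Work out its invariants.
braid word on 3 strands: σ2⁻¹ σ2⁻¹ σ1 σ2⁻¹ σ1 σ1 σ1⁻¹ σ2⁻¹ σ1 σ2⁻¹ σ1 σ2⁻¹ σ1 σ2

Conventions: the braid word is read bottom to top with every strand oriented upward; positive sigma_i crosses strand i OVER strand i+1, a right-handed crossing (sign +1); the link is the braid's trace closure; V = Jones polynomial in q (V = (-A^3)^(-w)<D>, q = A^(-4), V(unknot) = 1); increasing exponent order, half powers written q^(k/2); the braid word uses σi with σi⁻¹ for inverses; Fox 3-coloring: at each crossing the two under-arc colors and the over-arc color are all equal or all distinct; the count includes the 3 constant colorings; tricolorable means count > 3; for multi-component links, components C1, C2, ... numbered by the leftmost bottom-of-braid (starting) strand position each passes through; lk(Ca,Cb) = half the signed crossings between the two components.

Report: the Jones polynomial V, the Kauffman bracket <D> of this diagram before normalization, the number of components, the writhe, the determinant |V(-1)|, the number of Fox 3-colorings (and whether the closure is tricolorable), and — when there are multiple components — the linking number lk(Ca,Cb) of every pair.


V = -q^-5 + 5q^-4 - 10q^-3 + 15q^-2 - 19q^-1 + 21 - 19q + 15q^2 - 10q^3 + 5q^4 - q^5
<D> = -A^-20 + 5A^-16 - 10A^-12 + 15A^-8 - 19A^-4 + 21 - 19A^4 + 15A^8 - 10A^12 + 5A^16 - A^20 (w = 0)
1 component over 14 crossings, w = 0
3 Fox colorings among 3^14, |V(-1)| = 121: not tricolorable
why: w = 0 (over 14 crossings) is diagram-only; (-A^3)^(0) removes it from V


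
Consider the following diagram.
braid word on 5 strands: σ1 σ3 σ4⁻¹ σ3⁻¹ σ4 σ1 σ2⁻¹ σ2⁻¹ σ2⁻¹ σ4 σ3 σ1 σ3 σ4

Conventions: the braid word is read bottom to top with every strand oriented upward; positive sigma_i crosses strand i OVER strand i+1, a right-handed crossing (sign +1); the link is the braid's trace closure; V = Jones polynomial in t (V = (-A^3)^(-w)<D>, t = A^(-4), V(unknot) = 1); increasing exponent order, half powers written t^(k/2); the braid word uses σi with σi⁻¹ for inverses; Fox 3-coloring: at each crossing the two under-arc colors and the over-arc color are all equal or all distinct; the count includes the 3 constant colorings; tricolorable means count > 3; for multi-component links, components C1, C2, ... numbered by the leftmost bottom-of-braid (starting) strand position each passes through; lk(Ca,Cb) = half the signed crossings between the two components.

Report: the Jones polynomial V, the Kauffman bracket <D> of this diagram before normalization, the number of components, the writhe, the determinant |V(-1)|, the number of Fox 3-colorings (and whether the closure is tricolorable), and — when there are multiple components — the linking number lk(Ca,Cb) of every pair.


Jones polynomial: V(t) = -t^-2 + t^-1 - 2 + 5t - 3t^2 + 5t^3 - 5t^4 + 2t^5 - 2t^6 + t^7
<D> = A^-16 - 2A^-12 + 2A^-8 - 5A^-4 + 5 - 3A^4 + 5A^8 - 2A^12 + A^16 - A^20; writhe +4
components 1, writhe +4 (14 crossings)
3-colorings: 81 of 3^14, det 27 — tricolorable
note: w = +4 shifts under R1 moves; the (-A^3)^(-4) factor cancels that in V


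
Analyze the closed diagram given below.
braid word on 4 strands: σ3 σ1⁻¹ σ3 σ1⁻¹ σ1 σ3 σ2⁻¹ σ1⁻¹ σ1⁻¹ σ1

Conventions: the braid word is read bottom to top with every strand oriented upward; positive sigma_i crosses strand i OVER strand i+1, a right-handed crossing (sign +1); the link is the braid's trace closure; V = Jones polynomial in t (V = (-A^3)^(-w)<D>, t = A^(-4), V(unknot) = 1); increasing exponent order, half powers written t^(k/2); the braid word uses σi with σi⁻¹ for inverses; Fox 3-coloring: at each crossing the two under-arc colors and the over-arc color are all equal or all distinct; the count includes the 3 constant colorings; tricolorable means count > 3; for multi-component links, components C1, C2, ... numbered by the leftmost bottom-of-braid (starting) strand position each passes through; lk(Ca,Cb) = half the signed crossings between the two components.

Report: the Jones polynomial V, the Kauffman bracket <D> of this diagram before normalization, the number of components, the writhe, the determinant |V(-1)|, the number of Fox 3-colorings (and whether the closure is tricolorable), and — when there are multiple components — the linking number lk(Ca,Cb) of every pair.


V = -t^(-3/2) - 2t^(1/2) + t^(3/2) - t^(5/2) + t^(7/2)
<D> = A^-14 - A^-10 + A^-6 - 2A^-2 - A^6 (w = 0)
2 components over 10 crossings, w = 0
lk(C1,C2): -1
9 Fox colorings among 3^10, |V(-1)| = 6: tricolorable
why: the 1 component pair carries total linking -1


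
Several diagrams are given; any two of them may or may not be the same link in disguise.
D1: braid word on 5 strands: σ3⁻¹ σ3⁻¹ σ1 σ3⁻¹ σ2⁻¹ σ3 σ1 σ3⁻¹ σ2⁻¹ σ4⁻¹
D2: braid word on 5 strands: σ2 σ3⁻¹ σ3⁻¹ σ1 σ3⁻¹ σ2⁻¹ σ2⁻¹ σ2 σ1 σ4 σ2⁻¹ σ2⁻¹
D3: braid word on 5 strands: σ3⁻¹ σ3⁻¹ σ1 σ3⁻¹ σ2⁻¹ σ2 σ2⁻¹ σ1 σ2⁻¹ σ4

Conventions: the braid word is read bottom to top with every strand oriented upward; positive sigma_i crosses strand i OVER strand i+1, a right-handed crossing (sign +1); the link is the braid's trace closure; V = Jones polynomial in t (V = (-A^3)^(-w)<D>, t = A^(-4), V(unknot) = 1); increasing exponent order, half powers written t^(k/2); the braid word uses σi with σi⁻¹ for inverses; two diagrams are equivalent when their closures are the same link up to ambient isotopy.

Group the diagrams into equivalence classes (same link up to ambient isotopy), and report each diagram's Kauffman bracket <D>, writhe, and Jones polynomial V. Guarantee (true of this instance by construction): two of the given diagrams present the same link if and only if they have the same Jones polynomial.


grouping into links: {D1, D2, D3}
V(D1) = -t^-6 + 2t^-5 - 2t^-4 + 3t^-3 - 3t^-2 + 2t^-1 - 1 + t  (w -4, c 10, <D> = A^-16 - A^-12 + 2A^-8 - 3A^-4 + 3 - 2A^4 + 2A^8 - A^12)
V(D2) = -t^-6 + 2t^-5 - 2t^-4 + 3t^-3 - 3t^-2 + 2t^-1 - 1 + t  (w -2, c 12, <D> = A^-10 - A^-6 + 2A^-2 - 3A^2 + 3A^6 - 2A^10 + 2A^14 - A^18)
D3 (bracket A^-10 - A^-6 + 2A^-2 - 3A^2 + 3A^6 - 2A^10 + 2A^14 - A^18; 10 crossings at w = -2): V = -t^-6 + 2t^-5 - 2t^-4 + 3t^-3 - 3t^-2 + 2t^-1 - 1 + t
why: one V(t) for all 3 diagrams — one class (guaranteed)


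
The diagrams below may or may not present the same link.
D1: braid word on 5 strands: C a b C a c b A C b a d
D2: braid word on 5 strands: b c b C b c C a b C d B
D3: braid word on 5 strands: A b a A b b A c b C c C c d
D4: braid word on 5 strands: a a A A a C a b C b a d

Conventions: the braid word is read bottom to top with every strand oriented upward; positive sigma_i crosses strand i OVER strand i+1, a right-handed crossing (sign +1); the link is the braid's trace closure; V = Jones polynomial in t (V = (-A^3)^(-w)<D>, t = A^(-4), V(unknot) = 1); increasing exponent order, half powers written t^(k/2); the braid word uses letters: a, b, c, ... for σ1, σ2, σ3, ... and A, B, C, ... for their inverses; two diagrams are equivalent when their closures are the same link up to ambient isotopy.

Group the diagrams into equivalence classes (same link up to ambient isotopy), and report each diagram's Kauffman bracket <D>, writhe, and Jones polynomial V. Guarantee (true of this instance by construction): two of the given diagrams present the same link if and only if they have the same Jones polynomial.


equivalence classes: {D1, D4} | {D2} | {D3}
D1 (bracket -A^-12 + 2A^-8 - 2A^-4 + 3 - 3A^4 + 2A^8 - A^12 + A^16; 12 crossings at w = +4): V = t^-1 - 1 + 2t - 3t^2 + 3t^3 - 2t^4 + 2t^5 - t^6
V(D2) = t + t^3 - t^4  (w +4, c 12, <D> = -A^-4 + 1 + A^8)
V(D3) = t^-1 - 1 + 2t - 2t^2 + 2t^3 - 2t^4 + t^5  [14 crossings, <D> = A^-8 - 2A^-4 + 2 - 2A^4 + 2A^8 - A^12 + A^16, w = +4]
D4 (bracket -A^-12 + 2A^-8 - 2A^-4 + 3 - 3A^4 + 2A^8 - A^12 + A^16; 12 crossings at w = +4): V = t^-1 - 1 + 2t - 3t^2 + 3t^3 - 2t^4 + 2t^5 - t^6
observation: 3 classes among 4 diagrams; unequal V(t) rules out equality


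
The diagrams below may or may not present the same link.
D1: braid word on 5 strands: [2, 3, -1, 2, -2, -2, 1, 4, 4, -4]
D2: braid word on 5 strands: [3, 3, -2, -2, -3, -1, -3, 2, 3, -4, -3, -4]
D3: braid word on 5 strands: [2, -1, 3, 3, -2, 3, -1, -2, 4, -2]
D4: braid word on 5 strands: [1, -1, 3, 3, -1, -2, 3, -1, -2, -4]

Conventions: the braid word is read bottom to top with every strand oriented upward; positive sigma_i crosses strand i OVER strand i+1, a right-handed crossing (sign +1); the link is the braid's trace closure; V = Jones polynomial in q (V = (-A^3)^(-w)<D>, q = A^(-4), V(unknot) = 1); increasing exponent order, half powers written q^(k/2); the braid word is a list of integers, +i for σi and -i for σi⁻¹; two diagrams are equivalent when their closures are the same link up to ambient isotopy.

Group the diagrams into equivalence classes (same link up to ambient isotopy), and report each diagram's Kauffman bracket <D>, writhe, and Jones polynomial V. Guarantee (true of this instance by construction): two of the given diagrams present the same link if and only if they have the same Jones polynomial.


grouping into links: {D1} | {D2} | {D3, D4}
V(D1) = 1  (w +2, c 10, <D> = A^6)
V(D2) = -q^-4 + q^-3 + q^-1  (w -4, c 12, <D> = A^-8 + 1 - A^4)
D3 (bracket -A^-12 + 2A^-8 - 2A^-4 + 3 - 2A^4 + 2A^8 - A^12; 10 crossings at w = 0): V = -q^-3 + 2q^-2 - 2q^-1 + 3 - 2q + 2q^2 - q^3
V(D4) = -q^-3 + 2q^-2 - 2q^-1 + 3 - 2q + 2q^2 - q^3  [10 crossings, <D> = -A^-18 + 2A^-14 - 2A^-10 + 3A^-6 - 2A^-2 + 2A^2 - A^6, w = -2]
why: 3 classes among 4 diagrams; unequal V(q) rules out equality


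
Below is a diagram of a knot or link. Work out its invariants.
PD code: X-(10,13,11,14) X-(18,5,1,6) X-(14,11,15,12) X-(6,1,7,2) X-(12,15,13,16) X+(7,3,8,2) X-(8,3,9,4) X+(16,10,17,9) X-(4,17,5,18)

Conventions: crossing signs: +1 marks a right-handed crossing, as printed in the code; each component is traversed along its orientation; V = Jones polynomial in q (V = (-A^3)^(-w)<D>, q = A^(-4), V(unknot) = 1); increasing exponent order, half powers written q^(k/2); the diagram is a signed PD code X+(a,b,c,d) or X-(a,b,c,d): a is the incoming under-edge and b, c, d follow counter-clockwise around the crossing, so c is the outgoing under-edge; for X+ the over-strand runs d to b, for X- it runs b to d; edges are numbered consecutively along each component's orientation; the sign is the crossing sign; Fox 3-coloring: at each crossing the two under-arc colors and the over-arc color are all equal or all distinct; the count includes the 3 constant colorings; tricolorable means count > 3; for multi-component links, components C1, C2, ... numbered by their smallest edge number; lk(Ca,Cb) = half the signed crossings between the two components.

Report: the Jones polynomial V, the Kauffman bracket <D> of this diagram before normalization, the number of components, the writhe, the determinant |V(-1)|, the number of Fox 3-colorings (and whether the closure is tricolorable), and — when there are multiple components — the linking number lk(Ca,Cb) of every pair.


Jones polynomial: V(q) = q^-8 - 2q^-7 + q^-6 - 2q^-5 + 2q^-4 + q^-2
<D> = -A^-7 - 2A + 2A^5 - A^9 + 2A^13 - A^17; writhe -5
components 1, writhe -5 (9 crossings)
3-colorings: 27 of 3^9, det 9 — tricolorable
note: w = -5 shifts under R1 moves; the (-A^3)^(5) factor cancels that in V


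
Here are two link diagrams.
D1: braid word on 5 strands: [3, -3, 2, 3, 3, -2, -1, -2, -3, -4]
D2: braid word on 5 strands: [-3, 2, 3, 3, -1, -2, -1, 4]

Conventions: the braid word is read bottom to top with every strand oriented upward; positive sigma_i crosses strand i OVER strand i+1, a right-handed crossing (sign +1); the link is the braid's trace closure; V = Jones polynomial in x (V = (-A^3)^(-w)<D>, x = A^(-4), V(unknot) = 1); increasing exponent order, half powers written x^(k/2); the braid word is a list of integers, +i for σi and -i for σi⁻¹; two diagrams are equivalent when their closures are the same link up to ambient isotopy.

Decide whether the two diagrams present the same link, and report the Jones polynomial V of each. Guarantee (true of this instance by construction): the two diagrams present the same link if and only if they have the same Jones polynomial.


equivalent: yes
V(D1) = x^-2 - x^-1 + 1 - x + x^2  (w -2, c 10, <D> = A^-14 - A^-10 + A^-6 - A^-2 + A^2)
V(D2) = x^-2 - x^-1 + 1 - x + x^2  (w 0, c 8, <D> = A^-8 - A^-4 + 1 - A^4 + A^8)
why: all 2 diagrams share one V(x), hence one class


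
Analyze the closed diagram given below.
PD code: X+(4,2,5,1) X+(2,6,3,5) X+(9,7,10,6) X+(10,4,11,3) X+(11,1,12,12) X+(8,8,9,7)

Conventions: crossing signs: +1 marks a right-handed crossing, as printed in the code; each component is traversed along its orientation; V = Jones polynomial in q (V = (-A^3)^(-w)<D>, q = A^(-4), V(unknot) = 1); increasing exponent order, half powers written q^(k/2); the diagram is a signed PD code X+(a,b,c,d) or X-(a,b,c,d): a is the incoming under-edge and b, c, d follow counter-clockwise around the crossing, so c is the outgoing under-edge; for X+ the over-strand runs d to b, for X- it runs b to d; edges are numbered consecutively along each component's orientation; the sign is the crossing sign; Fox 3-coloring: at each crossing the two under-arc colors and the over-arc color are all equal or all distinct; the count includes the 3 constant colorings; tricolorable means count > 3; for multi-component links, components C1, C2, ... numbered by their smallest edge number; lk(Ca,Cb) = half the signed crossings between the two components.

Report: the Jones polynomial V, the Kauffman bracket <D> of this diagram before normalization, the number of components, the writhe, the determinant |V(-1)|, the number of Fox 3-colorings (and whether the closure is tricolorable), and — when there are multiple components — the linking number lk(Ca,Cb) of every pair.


V(q) = q + q^3 - q^4
bracket: -A^2 + A^6 + A^14, w = +6
1 component, writhe +6, over 6 crossings
det 3, colorings 9 of 3^6 — tricolorable
observation: w = +6 (over 6 crossings) is diagram-only; (-A^3)^(-6) removes it from V


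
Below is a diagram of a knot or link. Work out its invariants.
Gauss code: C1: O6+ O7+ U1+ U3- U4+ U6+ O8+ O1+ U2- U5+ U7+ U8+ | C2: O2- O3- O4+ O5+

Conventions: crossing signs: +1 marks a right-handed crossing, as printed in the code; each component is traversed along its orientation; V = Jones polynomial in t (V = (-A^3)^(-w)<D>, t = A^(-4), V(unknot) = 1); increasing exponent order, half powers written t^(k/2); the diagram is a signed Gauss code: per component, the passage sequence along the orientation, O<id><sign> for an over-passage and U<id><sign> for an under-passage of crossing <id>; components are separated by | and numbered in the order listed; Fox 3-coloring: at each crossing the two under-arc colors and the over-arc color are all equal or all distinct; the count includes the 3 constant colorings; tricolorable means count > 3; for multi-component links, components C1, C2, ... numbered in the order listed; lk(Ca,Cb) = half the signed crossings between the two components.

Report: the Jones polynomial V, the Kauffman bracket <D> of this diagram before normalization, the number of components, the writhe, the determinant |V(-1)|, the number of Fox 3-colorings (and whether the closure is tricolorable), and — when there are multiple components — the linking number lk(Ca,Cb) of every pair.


V = -t^(1/2) - t^(3/2) - t^(5/2) + t^(9/2)
<D> = A^-6 - A^2 - A^6 - A^10 (w = +4)
2 components over 8 crossings, w = +4
lk(C1,C2): 0
27 Fox colorings among 3^9, |V(-1)| = 0: tricolorable
why: span 4 respects span(V) <= c + mu - 1 = 9 for this 2-component diagram


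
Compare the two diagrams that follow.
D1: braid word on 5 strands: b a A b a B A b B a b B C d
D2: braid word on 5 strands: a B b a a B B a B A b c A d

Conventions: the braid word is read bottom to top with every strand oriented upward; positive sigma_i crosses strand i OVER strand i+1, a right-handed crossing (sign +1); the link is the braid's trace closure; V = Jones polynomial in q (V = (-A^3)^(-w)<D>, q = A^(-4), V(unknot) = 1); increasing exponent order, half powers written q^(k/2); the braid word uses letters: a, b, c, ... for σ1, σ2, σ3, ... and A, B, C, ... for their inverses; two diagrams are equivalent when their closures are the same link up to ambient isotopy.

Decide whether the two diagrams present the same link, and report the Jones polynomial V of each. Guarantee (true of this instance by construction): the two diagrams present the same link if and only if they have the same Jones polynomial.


equivalent: no
D1 (bracket A^6; 14 crossings at w = +2): V = 1
V(D2) = -q^-3 + 2q^-2 - 2q^-1 + 3 - 2q + 2q^2 - q^3  (w +2, c 14, <D> = -A^-6 + 2A^-2 - 2A^2 + 3A^6 - 2A^10 + 2A^14 - A^18)
key observation: V(q) takes 2 values over 2 diagrams, fixing the grouping


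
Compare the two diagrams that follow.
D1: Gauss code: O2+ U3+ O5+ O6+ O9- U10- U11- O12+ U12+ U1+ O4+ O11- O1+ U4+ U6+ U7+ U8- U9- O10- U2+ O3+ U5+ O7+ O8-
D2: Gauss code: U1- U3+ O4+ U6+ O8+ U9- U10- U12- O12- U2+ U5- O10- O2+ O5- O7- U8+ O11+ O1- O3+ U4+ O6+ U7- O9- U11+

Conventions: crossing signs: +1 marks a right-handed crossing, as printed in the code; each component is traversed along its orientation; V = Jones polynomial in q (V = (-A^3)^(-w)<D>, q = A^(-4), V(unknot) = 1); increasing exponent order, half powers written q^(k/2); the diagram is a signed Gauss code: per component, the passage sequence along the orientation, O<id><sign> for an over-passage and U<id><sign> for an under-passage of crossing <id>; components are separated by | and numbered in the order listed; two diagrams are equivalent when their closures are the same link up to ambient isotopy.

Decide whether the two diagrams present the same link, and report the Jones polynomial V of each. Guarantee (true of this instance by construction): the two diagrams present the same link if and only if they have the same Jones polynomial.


same link: no
V(D1) = q + q^3 - q^4  [12 crossings, <D> = -A^-4 + 1 + A^8, w = +4]
V(D2) = q^-1 - 1 + 2q - 2q^2 + 2q^3 - 2q^4 + q^5  [12 crossings, <D> = A^-20 - 2A^-16 + 2A^-12 - 2A^-8 + 2A^-4 - 1 + A^4, w = 0]
insight: 2 classes among 2 diagrams; unequal V(q) rules out equality


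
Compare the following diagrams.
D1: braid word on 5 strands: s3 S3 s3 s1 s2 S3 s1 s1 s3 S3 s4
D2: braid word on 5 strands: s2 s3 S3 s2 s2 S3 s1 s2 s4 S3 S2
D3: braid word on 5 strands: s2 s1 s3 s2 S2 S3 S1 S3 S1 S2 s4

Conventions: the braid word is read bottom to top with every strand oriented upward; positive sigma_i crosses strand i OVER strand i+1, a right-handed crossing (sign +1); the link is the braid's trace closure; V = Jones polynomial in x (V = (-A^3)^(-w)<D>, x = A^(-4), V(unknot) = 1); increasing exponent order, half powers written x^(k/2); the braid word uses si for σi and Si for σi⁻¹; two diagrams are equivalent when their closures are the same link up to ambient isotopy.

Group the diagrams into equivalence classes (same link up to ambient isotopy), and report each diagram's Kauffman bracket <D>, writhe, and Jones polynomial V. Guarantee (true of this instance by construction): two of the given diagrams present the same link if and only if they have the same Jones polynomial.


grouping into links: {D1} | {D2} | {D3}
V(D1) = -x^(1/2) - x^(3/2) - x^(5/2) + x^(9/2)  (w +5, c 11, <D> = -A^-3 + A^5 + A^9 + A^13)
D2 (bracket -A^-5 + 2A^-1 - A^3 + 2A^7 - A^11 + A^15; 11 crossings at w = +3): V = -x^(-3/2) + x^(-1/2) - 2x^(1/2) + x^(3/2) - 2x^(5/2) + x^(7/2)
D3 (bracket A^-5 + A^-1; 11 crossings at w = -1): V = -x^(-1/2) - x^(1/2)
why: 3 classes among 3 diagrams; unequal V(x) rules out equality


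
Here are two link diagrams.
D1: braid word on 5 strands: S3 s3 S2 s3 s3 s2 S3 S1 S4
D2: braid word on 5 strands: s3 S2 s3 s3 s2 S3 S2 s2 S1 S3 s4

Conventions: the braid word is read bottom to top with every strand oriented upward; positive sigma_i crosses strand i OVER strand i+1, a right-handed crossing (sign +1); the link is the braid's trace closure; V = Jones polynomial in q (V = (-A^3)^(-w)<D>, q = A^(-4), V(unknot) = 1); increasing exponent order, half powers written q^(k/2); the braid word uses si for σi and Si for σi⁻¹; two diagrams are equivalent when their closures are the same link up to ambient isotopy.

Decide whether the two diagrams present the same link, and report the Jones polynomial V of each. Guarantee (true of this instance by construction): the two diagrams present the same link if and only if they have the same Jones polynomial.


equivalent: yes
V(D1) = -q^(1/2) - q^(5/2)  (w -1, c 9, <D> = A^-13 + A^-5)
V(D2) = -q^(1/2) - q^(5/2)  (w +1, c 11, <D> = A^-7 + A)
why: D2 (11 crossings) and D1 (9) are Markov-related braid presentations


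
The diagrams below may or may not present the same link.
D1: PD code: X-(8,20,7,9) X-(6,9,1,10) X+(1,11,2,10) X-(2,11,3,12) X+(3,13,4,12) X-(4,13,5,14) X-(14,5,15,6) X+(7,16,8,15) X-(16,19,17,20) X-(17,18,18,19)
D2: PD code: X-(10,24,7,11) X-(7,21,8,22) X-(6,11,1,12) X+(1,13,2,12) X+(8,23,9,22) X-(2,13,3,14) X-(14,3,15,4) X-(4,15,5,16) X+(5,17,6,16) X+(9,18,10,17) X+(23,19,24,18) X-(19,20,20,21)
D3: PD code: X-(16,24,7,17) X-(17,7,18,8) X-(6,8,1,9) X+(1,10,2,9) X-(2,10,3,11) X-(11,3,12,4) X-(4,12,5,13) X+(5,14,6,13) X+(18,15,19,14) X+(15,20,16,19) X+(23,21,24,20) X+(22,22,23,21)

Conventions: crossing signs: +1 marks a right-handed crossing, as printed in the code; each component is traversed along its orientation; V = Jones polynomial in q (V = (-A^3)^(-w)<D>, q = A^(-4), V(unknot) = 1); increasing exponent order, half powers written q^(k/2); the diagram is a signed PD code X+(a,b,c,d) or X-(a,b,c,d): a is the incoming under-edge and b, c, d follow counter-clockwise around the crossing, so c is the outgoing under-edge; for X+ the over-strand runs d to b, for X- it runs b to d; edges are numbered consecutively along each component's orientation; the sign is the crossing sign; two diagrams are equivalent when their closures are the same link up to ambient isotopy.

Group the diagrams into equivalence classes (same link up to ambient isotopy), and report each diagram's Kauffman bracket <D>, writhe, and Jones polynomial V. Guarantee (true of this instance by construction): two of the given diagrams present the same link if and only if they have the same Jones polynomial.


grouping into links: {D1, D2, D3}
V(D1) = q^-3 + q^-2 + q^-1 + 1  (w -4, c 10, <D> = A^-12 + A^-8 + A^-4 + 1)
V(D2) = q^-3 + q^-2 + q^-1 + 1  (w -2, c 12, <D> = A^-6 + A^-2 + A^2 + A^6)
V(D3) = q^-3 + q^-2 + q^-1 + 1  (w 0, c 12, <D> = 1 + A^4 + A^8 + A^12)
key observation: all 3 diagrams share one V(q), hence one class


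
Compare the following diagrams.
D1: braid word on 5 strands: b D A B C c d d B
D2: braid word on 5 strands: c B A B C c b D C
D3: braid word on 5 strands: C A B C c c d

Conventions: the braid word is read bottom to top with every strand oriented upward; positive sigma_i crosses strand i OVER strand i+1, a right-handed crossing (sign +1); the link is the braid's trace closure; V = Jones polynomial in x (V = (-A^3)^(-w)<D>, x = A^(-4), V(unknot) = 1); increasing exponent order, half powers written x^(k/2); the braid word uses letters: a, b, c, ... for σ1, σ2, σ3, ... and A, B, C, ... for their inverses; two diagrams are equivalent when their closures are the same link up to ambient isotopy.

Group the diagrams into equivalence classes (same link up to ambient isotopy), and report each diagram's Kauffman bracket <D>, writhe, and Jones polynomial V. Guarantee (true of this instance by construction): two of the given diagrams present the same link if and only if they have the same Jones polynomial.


equivalence classes: {D1, D2, D3}
D1 (bracket A^-5 + A^-1; 9 crossings at w = -1): V = -x^(-1/2) - x^(1/2)
V(D2) = -x^(-1/2) - x^(1/2)  [9 crossings, <D> = A^-11 + A^-7, w = -3]
V(D3) = -x^(-1/2) - x^(1/2)  (w -1, c 7, <D> = A^-5 + A^-1)
observation: one V(x) for all 3 diagrams — one class (guaranteed)


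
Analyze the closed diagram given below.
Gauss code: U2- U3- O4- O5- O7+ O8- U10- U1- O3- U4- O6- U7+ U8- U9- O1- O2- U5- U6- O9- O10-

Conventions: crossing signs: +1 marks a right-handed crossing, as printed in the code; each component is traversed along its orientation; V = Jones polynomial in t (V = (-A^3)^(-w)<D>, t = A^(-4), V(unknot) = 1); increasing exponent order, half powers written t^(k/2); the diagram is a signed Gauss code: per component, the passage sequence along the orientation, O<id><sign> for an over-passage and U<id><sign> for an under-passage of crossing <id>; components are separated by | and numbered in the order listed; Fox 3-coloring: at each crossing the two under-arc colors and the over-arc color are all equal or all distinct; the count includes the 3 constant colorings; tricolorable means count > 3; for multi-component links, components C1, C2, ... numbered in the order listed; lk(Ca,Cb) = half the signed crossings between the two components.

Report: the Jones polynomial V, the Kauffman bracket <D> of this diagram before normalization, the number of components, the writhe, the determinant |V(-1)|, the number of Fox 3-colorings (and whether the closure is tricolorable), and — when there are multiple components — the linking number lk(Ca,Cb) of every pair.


Jones polynomial: V(t) = -t^-8 + t^-5 + t^-3
<D> = A^-12 + A^-4 - A^8; writhe -8
components 1, writhe -8 (10 crossings)
3-colorings: 9 of 3^10, det 3 — tricolorable
note: V spans 5 powers of t: at least 5 crossings in any diagram


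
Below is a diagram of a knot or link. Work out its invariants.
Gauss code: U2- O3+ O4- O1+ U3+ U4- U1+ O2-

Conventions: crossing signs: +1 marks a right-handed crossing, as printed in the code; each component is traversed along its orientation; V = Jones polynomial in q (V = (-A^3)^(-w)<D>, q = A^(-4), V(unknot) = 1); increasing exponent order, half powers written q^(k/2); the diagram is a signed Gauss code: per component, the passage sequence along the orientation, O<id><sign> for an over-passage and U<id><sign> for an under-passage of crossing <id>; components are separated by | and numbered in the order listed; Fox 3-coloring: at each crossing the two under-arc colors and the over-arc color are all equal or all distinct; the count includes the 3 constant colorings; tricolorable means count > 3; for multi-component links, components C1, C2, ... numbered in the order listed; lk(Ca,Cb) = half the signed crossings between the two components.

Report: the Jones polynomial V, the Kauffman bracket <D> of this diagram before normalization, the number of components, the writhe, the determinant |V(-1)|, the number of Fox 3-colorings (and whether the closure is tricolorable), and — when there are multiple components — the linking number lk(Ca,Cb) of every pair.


V(q) = 1
bracket: 1, w = 0
1 component, writhe 0, over 4 crossings
det 1, colorings 3 of 3^4 — not tricolorable
observation: det 1 = |V(-1)|; not divisible by 3, so not tricolorable


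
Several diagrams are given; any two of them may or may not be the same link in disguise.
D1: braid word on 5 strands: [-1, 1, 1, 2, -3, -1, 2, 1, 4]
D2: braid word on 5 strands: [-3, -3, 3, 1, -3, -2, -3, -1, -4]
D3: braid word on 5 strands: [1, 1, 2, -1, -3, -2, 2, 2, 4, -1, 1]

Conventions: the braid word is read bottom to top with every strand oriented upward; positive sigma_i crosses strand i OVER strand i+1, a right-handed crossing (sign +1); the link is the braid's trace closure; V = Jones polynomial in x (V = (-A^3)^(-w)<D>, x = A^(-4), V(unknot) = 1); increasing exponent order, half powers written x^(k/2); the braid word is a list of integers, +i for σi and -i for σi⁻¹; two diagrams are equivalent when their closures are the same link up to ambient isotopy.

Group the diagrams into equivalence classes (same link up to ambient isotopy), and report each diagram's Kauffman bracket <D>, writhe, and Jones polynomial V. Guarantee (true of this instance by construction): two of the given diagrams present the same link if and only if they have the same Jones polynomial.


classes: {D1, D3} | {D2}
V(D1) = -x^(1/2) + x^(3/2) - x^(5/2) - x^(9/2)  [9 crossings, <D> = A^-9 + A^-1 - A^3 + A^7, w = +3]
V(D2) = x^(-9/2) - x^(-5/2) - x^(-3/2) - x^(-1/2)  [9 crossings, <D> = A^-13 + A^-9 + A^-5 - A^3, w = -5]
D3 (bracket A^-9 + A^-1 - A^3 + A^7; 11 crossings at w = +3): V = -x^(1/2) + x^(3/2) - x^(5/2) - x^(9/2)
note: 2 classes among 3 diagrams; unequal V(x) rules out equality


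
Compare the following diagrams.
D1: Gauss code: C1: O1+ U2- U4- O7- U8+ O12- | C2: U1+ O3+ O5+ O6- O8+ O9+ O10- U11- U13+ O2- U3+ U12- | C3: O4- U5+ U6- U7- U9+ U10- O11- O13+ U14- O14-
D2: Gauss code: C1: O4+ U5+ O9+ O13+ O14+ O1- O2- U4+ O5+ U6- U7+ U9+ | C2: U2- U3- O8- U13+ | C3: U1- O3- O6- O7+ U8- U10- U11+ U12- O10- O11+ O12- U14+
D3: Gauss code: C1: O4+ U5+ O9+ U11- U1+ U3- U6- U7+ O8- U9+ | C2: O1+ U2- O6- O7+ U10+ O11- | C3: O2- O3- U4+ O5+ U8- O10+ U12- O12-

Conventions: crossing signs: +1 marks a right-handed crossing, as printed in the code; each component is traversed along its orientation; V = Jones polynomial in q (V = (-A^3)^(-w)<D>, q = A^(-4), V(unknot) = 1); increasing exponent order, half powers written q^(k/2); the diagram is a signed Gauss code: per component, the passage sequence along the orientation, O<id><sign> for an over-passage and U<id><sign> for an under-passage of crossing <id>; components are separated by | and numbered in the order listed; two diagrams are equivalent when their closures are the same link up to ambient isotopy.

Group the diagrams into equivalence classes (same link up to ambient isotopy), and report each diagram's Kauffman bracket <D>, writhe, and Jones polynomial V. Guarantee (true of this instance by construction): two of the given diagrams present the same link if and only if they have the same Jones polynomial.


equivalence classes: {D1} | {D2} | {D3}
D1 (bracket A^-6 + A^-2 + A^2 + A^6; 14 crossings at w = -2): V = q^-3 + q^-2 + q^-1 + 1
V(D2) = q^-2 + q^-1 + 2 + q - q^4  (w 0, c 14, <D> = -A^-16 + A^-4 + 2 + A^4 + A^8)
V(D3) = q^-2 + 1 + q + q^2 + q^3 - q^4  [12 crossings, <D> = -A^-16 + A^-12 + A^-8 + A^-4 + 1 + A^8, w = 0]
key observation: 3 classes among 3 diagrams; unequal V(q) rules out equality


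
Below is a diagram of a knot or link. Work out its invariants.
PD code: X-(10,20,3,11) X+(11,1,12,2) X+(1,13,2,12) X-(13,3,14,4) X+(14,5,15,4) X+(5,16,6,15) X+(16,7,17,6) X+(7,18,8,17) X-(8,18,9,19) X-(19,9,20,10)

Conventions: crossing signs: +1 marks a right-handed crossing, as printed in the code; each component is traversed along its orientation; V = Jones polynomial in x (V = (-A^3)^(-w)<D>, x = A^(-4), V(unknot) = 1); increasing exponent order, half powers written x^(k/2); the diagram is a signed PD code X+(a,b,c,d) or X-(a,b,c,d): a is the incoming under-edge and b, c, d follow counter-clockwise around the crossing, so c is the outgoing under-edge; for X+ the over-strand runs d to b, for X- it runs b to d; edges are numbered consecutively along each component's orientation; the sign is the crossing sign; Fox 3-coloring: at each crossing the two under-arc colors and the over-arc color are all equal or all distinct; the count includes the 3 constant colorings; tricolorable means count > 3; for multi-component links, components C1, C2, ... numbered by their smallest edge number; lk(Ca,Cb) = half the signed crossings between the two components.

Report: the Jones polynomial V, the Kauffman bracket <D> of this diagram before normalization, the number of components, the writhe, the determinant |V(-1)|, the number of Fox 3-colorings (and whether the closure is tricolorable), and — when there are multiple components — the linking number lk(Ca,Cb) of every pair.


V(x) = 1 + x + x^2 + x^3
bracket: A^-6 + A^-2 + A^2 + A^6, w = +2
3 components, writhe +2, over 10 crossings
lk(C1,C2) = 0
linking number lk(C1,C3) = +1
lk(C2,C3): 0
det 0, colorings 9 of 3^10 — tricolorable
observation: |V(-1)| = 0: so tricolorable, since 3 divides 0


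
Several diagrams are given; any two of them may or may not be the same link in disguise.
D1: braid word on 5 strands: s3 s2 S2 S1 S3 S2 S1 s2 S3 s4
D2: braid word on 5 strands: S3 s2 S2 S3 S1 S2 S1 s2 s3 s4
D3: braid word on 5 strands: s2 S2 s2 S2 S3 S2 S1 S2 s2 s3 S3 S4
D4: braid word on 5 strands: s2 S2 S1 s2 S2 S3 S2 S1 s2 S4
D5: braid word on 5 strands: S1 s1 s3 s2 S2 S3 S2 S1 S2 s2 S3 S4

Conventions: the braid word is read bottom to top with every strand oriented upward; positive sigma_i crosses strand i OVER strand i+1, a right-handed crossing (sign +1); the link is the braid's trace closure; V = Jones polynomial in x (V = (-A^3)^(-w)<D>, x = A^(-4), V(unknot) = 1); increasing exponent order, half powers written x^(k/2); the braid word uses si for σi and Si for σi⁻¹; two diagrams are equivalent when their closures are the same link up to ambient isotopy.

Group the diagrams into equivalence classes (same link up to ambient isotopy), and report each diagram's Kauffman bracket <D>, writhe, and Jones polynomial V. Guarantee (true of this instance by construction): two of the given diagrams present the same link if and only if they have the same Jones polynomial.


grouping into links: {D1, D2, D3, D4, D5}
V(D1) = 1  (w -2, c 10, <D> = A^-6)
V(D2) = 1  [10 crossings, <D> = A^-6, w = -2]
V(D3) = 1  [12 crossings, <D> = A^-12, w = -4]
V(D4) = 1  (w -4, c 10, <D> = A^-12)
V(D5) = 1  (w -4, c 12, <D> = A^-12)
why: all 5 diagrams share one V(x), hence one class


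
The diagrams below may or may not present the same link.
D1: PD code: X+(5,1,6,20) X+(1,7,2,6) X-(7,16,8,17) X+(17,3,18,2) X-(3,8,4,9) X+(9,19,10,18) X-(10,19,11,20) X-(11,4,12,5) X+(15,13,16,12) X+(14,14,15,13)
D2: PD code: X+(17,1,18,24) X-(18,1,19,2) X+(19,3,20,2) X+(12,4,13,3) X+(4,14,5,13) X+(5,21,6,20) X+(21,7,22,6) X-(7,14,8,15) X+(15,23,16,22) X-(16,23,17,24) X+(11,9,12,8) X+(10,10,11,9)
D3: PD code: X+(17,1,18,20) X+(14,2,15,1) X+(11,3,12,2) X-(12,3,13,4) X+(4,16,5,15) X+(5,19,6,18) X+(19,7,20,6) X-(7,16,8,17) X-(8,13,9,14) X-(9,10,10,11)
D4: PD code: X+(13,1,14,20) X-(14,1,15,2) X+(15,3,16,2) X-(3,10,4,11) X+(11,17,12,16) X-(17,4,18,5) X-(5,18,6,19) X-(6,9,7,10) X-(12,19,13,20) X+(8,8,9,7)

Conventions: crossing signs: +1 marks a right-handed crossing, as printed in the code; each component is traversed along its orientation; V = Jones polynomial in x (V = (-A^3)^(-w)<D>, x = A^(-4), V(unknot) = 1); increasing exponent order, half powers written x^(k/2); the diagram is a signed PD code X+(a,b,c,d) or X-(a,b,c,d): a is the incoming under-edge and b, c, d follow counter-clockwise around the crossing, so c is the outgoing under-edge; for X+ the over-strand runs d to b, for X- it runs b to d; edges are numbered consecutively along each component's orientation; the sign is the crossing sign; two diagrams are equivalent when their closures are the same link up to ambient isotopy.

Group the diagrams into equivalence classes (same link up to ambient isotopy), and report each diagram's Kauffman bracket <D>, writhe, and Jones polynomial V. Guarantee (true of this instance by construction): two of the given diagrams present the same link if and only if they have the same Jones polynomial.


classes: {D1} | {D2, D3} | {D4}
V(D1) = -x^-3 + 2x^-2 - 2x^-1 + 3 - 2x + 2x^2 - x^3  [10 crossings, <D> = -A^-6 + 2A^-2 - 2A^2 + 3A^6 - 2A^10 + 2A^14 - A^18, w = +2]
V(D2) = x - x^2 + 2x^3 - x^4 + x^5 - x^6  [12 crossings, <D> = -A^-6 + A^-2 - A^2 + 2A^6 - A^10 + A^14, w = +6]
V(D3) = x - x^2 + 2x^3 - x^4 + x^5 - x^6  (w +2, c 10, <D> = -A^-18 + A^-14 - A^-10 + 2A^-6 - A^-2 + A^2)
V(D4) = -x^-4 + x^-3 + x^-1  [10 crossings, <D> = A^-2 + A^6 - A^10, w = -2]
note: 3 values of V(x) split the 4 diagrams


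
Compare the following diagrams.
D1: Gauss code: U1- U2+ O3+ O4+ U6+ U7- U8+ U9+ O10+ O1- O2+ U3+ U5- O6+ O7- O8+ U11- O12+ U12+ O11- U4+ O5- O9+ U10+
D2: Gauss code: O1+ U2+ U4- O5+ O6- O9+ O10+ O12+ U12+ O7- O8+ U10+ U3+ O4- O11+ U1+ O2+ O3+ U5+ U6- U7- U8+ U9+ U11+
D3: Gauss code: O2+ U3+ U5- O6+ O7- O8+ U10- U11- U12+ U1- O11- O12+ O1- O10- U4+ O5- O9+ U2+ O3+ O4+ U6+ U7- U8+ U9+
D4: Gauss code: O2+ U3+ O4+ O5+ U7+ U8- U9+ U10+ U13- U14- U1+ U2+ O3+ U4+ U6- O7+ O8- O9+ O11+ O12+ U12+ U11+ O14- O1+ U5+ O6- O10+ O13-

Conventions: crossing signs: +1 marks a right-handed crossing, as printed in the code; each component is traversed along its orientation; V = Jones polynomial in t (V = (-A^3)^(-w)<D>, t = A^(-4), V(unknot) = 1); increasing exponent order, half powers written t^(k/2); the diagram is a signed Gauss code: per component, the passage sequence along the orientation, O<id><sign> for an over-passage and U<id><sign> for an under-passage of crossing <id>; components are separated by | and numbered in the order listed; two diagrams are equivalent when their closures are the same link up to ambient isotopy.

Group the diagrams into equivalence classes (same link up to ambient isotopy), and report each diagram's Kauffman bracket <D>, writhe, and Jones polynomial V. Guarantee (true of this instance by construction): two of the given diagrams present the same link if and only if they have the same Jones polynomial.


classes: {D1, D2, D3, D4}
V(D1) = t - t^2 + 2t^3 - t^4 + t^5 - t^6  [12 crossings, <D> = -A^-12 + A^-8 - A^-4 + 2 - A^4 + A^8, w = +4]
V(D2) = t - t^2 + 2t^3 - t^4 + t^5 - t^6  (w +6, c 12, <D> = -A^-6 + A^-2 - A^2 + 2A^6 - A^10 + A^14)
D3 (bracket -A^-18 + A^-14 - A^-10 + 2A^-6 - A^-2 + A^2; 12 crossings at w = +2): V = t - t^2 + 2t^3 - t^4 + t^5 - t^6
V(D4) = t - t^2 + 2t^3 - t^4 + t^5 - t^6  (w +6, c 14, <D> = -A^-6 + A^-2 - A^2 + 2A^6 - A^10 + A^14)
note: all 4 diagrams share one V(t), hence one class
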